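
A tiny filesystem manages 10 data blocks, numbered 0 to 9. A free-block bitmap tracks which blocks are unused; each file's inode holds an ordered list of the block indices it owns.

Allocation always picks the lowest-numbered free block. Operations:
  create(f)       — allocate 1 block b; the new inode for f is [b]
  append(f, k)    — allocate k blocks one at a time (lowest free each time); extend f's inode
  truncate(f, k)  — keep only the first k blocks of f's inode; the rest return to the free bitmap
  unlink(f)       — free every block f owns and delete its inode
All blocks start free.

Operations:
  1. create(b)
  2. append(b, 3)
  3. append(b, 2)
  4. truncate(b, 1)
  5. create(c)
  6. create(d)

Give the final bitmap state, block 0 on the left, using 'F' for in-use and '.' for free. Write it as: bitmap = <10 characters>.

after create(b) → b:[0]  free=[F.........]
after append(b, 3) → b:[0, 1, 2, 3]  free=[FFFF......]
after append(b, 2) → b:[0, 1, 2, 3, 4, 5]  free=[FFFFFF....]
after truncate(b, 1) → b:[0]  free=[F.........]
after create(c) → b:[0], c:[1]  free=[FF........]
after create(d) → b:[0], c:[1], d:[2]  free=[FFF.......]

bitmap = FFF.......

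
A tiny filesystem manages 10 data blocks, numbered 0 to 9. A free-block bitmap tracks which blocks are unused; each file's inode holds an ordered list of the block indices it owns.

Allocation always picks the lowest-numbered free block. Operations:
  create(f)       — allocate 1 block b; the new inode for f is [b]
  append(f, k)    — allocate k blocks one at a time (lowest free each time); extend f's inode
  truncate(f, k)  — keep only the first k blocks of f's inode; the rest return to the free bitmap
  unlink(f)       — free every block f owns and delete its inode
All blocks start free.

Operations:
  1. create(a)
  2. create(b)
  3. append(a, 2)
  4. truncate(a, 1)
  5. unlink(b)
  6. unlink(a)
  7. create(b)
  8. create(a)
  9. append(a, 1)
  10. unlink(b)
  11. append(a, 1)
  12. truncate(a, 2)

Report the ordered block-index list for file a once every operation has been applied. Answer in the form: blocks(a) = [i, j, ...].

blocks(a) = [1, 2]

create(a): bitmap=F......... | a=[0]
create(b): bitmap=FF........ | a=[0] b=[1]
append(a, 2): bitmap=FFFF...... | a=[0, 2, 3] b=[1]
truncate(a, 1): bitmap=FF........ | a=[0] b=[1]
unlink(b): bitmap=F......... | a=[0]
unlink(a): bitmap=.......... | 
create(b): bitmap=F......... | b=[0]
create(a): bitmap=FF........ | a=[1] b=[0]
append(a, 1): bitmap=FFF....... | a=[1, 2] b=[0]
unlink(b): bitmap=.FF....... | a=[1, 2]
append(a, 1): bitmap=FFF....... | a=[1, 2, 0]
truncate(a, 2): bitmap=.FF....... | a=[1, 2]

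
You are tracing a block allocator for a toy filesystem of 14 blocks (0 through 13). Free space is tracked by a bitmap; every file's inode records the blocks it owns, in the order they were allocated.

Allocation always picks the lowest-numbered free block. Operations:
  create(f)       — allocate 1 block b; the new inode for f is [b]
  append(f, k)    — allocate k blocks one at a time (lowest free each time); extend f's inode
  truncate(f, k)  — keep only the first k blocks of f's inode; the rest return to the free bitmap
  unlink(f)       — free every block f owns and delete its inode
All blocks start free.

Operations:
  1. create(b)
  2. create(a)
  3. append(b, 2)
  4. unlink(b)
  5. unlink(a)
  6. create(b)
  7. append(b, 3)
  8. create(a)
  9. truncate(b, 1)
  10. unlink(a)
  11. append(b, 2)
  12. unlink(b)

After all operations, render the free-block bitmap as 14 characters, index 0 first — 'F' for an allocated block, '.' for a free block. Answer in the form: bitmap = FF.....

bitmap = ..............

  1. create(b)  ⇒  F.............  {b→[0]}
  2. create(a)  ⇒  FF............  {a→[1]; b→[0]}
  3. append(b, 2)  ⇒  FFFF..........  {a→[1]; b→[0, 2, 3]}
  4. unlink(b)  ⇒  .F............  {a→[1]}
  5. unlink(a)  ⇒  ..............  {}
  6. create(b)  ⇒  F.............  {b→[0]}
  7. append(b, 3)  ⇒  FFFF..........  {b→[0, 1, 2, 3]}
  8. create(a)  ⇒  FFFFF.........  {a→[4]; b→[0, 1, 2, 3]}
  9. truncate(b, 1)  ⇒  F...F.........  {a→[4]; b→[0]}
  10. unlink(a)  ⇒  F.............  {b→[0]}
  11. append(b, 2)  ⇒  FFF...........  {b→[0, 1, 2]}
  12. unlink(b)  ⇒  ..............  {}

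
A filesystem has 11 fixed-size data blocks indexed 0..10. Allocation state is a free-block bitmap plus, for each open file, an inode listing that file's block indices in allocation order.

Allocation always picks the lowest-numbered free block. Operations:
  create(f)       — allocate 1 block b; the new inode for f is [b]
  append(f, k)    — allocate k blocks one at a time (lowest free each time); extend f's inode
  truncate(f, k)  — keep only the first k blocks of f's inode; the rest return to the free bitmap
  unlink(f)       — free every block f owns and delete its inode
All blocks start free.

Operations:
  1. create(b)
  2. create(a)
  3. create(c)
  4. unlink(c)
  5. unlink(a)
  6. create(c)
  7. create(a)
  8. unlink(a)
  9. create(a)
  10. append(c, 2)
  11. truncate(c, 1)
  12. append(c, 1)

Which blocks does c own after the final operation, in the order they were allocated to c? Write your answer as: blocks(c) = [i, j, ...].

after create(b) → b:[0]  free=[F..........]
after create(a) → a:[1], b:[0]  free=[FF.........]
after create(c) → a:[1], b:[0], c:[2]  free=[FFF........]
after unlink(c) → a:[1], b:[0]  free=[FF.........]
after unlink(a) → b:[0]  free=[F..........]
after create(c) → b:[0], c:[1]  free=[FF.........]
after create(a) → a:[2], b:[0], c:[1]  free=[FFF........]
after unlink(a) → b:[0], c:[1]  free=[FF.........]
after create(a) → a:[2], b:[0], c:[1]  free=[FFF........]
after append(c, 2) → a:[2], b:[0], c:[1, 3, 4]  free=[FFFFF......]
after truncate(c, 1) → a:[2], b:[0], c:[1]  free=[FFF........]
after append(c, 1) → a:[2], b:[0], c:[1, 3]  free=[FFFF.......]

blocks(c) = [1, 3]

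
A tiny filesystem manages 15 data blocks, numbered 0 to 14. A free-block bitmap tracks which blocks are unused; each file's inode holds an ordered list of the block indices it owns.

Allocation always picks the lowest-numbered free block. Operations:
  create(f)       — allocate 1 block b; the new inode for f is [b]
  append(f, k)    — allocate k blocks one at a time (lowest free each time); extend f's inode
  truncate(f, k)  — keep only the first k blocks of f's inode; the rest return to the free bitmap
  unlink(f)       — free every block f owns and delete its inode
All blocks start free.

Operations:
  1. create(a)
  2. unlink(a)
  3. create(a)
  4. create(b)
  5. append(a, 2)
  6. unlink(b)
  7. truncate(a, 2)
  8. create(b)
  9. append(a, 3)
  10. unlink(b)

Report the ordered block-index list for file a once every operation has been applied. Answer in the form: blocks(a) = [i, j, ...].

blocks(a) = [0, 2, 3, 4, 5]

create(a): bitmap=F.............. | a=[0]
unlink(a): bitmap=............... | 
create(a): bitmap=F.............. | a=[0]
create(b): bitmap=FF............. | a=[0] b=[1]
append(a, 2): bitmap=FFFF........... | a=[0, 2, 3] b=[1]
unlink(b): bitmap=F.FF........... | a=[0, 2, 3]
truncate(a, 2): bitmap=F.F............ | a=[0, 2]
create(b): bitmap=FFF............ | a=[0, 2] b=[1]
append(a, 3): bitmap=FFFFFF......... | a=[0, 2, 3, 4, 5] b=[1]
unlink(b): bitmap=F.FFFF......... | a=[0, 2, 3, 4, 5]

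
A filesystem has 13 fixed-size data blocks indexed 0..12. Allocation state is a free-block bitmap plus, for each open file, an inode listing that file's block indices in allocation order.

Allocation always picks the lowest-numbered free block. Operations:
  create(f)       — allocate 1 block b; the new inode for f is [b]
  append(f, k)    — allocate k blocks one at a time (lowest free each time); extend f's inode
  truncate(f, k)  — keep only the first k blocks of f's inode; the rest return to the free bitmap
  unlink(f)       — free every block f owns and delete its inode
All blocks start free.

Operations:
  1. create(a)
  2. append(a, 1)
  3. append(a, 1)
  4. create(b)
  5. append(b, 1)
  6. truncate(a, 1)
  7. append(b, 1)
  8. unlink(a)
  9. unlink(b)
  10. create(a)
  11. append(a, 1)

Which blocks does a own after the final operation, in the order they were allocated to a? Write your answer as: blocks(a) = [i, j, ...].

blocks(a) = [0, 1]

  1. create(a)  ⇒  F............  {a→[0]}
  2. append(a, 1)  ⇒  FF...........  {a→[0, 1]}
  3. append(a, 1)  ⇒  FFF..........  {a→[0, 1, 2]}
  4. create(b)  ⇒  FFFF.........  {a→[0, 1, 2]; b→[3]}
  5. append(b, 1)  ⇒  FFFFF........  {a→[0, 1, 2]; b→[3, 4]}
  6. truncate(a, 1)  ⇒  F..FF........  {a→[0]; b→[3, 4]}
  7. append(b, 1)  ⇒  FF.FF........  {a→[0]; b→[3, 4, 1]}
  8. unlink(a)  ⇒  .F.FF........  {b→[3, 4, 1]}
  9. unlink(b)  ⇒  .............  {}
  10. create(a)  ⇒  F............  {a→[0]}
  11. append(a, 1)  ⇒  FF...........  {a→[0, 1]}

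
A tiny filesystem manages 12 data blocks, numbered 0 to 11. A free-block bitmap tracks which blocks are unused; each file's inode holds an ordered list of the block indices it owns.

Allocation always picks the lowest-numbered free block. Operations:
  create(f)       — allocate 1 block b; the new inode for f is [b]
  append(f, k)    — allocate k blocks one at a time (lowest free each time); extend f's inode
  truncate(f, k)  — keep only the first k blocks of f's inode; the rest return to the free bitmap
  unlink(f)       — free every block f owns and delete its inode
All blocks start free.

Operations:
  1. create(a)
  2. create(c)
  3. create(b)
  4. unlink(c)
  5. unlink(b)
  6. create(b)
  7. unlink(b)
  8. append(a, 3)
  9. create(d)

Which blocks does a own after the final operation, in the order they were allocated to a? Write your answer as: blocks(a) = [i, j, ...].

blocks(a) = [0, 1, 2, 3]

[1] create(a) — a=0 (map F...........)
[2] create(c) — a=0 c=1 (map FF..........)
[3] create(b) — a=0 b=2 c=1 (map FFF.........)
[4] unlink(c) — a=0 b=2 (map F.F.........)
[5] unlink(b) — a=0 (map F...........)
[6] create(b) — a=0 b=1 (map FF..........)
[7] unlink(b) — a=0 (map F...........)
[8] append(a, 3) — a=0,1,2,3 (map FFFF........)
[9] create(d) — a=0,1,2,3 d=4 (map FFFFF.......)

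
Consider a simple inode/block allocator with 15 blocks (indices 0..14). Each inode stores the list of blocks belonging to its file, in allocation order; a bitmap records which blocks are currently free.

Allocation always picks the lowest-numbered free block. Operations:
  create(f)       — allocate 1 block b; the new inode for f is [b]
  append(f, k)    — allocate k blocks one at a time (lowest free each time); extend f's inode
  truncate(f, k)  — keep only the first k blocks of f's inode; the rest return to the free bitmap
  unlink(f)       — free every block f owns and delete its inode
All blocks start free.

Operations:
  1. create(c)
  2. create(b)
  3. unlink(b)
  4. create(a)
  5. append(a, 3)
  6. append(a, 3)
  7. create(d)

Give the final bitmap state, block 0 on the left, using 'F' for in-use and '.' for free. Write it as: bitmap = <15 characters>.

bitmap = FFFFFFFFF......

after create(c) → c:[0]  free=[F..............]
after create(b) → b:[1], c:[0]  free=[FF.............]
after unlink(b) → c:[0]  free=[F..............]
after create(a) → a:[1], c:[0]  free=[FF.............]
after append(a, 3) → a:[1, 2, 3, 4], c:[0]  free=[FFFFF..........]
after append(a, 3) → a:[1, 2, 3, 4, 5, 6, 7], c:[0]  free=[FFFFFFFF.......]
after create(d) → a:[1, 2, 3, 4, 5, 6, 7], c:[0], d:[8]  free=[FFFFFFFFF......]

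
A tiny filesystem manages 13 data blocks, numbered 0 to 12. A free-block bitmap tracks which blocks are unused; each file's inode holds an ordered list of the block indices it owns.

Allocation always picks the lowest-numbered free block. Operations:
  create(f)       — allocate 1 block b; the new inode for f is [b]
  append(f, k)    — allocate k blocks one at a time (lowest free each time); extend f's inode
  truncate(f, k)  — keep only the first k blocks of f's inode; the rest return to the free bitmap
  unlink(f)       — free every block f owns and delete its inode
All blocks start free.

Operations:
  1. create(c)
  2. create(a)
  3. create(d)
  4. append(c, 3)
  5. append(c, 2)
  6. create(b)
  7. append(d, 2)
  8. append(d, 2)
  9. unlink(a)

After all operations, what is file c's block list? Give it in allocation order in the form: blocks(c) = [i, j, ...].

[1] create(c) — c=0 (map F............)
[2] create(a) — a=1 c=0 (map FF...........)
[3] create(d) — a=1 c=0 d=2 (map FFF..........)
[4] append(c, 3) — a=1 c=0,3,4,5 d=2 (map FFFFFF.......)
[5] append(c, 2) — a=1 c=0,3,4,5,6,7 d=2 (map FFFFFFFF.....)
[6] create(b) — a=1 b=8 c=0,3,4,5,6,7 d=2 (map FFFFFFFFF....)
[7] append(d, 2) — a=1 b=8 c=0,3,4,5,6,7 d=2,9,10 (map FFFFFFFFFFF..)
[8] append(d, 2) — a=1 b=8 c=0,3,4,5,6,7 d=2,9,10,11,12 (map FFFFFFFFFFFFF)
[9] unlink(a) — b=8 c=0,3,4,5,6,7 d=2,9,10,11,12 (map F.FFFFFFFFFFF)

blocks(c) = [0, 3, 4, 5, 6, 7]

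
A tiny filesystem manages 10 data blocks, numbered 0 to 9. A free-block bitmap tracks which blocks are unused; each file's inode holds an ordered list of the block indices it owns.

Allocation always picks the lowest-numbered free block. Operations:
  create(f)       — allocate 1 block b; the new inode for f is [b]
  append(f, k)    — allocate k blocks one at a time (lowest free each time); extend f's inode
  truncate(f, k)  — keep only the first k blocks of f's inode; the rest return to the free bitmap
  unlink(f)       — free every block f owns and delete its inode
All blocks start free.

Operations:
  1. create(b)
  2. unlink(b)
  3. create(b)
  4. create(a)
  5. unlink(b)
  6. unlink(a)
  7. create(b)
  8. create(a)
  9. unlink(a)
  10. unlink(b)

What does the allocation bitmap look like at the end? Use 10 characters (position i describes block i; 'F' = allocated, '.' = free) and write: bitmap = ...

bitmap = ..........

[1] create(b) — b=0 (map F.........)
[2] unlink(b) —  (map ..........)
[3] create(b) — b=0 (map F.........)
[4] create(a) — a=1 b=0 (map FF........)
[5] unlink(b) — a=1 (map .F........)
[6] unlink(a) —  (map ..........)
[7] create(b) — b=0 (map F.........)
[8] create(a) — a=1 b=0 (map FF........)
[9] unlink(a) — b=0 (map F.........)
[10] unlink(b) —  (map ..........)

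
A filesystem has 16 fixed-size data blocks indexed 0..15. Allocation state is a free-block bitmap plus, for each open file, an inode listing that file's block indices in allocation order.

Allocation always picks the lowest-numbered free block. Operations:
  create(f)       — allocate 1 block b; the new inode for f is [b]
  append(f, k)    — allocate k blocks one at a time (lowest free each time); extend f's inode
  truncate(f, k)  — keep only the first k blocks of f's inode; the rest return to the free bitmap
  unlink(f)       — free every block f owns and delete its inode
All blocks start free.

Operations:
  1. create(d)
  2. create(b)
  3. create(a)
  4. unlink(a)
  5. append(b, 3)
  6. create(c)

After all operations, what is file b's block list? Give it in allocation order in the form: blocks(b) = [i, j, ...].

create(d): bitmap=F............... | d=[0]
create(b): bitmap=FF.............. | b=[1] d=[0]
create(a): bitmap=FFF............. | a=[2] b=[1] d=[0]
unlink(a): bitmap=FF.............. | b=[1] d=[0]
append(b, 3): bitmap=FFFFF........... | b=[1, 2, 3, 4] d=[0]
create(c): bitmap=FFFFFF.......... | b=[1, 2, 3, 4] c=[5] d=[0]

blocks(b) = [1, 2, 3, 4]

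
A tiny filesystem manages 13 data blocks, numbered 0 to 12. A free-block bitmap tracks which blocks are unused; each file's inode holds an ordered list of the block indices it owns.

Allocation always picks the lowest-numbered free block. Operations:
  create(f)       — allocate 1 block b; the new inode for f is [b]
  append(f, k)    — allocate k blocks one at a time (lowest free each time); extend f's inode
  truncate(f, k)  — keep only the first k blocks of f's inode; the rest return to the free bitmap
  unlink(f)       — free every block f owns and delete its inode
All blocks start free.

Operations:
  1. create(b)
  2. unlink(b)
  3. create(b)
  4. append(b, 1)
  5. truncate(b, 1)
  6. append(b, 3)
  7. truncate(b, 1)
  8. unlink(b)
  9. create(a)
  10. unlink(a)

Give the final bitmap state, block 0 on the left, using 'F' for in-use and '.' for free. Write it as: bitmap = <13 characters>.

bitmap = .............

  1. create(b)  ⇒  F............  {b→[0]}
  2. unlink(b)  ⇒  .............  {}
  3. create(b)  ⇒  F............  {b→[0]}
  4. append(b, 1)  ⇒  FF...........  {b→[0, 1]}
  5. truncate(b, 1)  ⇒  F............  {b→[0]}
  6. append(b, 3)  ⇒  FFFF.........  {b→[0, 1, 2, 3]}
  7. truncate(b, 1)  ⇒  F............  {b→[0]}
  8. unlink(b)  ⇒  .............  {}
  9. create(a)  ⇒  F............  {a→[0]}
  10. unlink(a)  ⇒  .............  {}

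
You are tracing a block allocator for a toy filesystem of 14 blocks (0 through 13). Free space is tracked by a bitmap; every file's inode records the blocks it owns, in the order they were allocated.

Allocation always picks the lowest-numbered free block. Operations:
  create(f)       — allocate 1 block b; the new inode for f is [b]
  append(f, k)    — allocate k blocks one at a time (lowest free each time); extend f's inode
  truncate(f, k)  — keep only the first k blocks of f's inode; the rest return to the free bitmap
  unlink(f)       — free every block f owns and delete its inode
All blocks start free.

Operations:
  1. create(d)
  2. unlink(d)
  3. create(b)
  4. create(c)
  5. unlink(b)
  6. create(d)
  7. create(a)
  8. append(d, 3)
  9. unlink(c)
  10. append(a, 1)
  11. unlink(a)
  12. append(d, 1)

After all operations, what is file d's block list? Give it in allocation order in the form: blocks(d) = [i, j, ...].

blocks(d) = [0, 3, 4, 5, 1]

[1] create(d) — d=0 (map F.............)
[2] unlink(d) —  (map ..............)
[3] create(b) — b=0 (map F.............)
[4] create(c) — b=0 c=1 (map FF............)
[5] unlink(b) — c=1 (map .F............)
[6] create(d) — c=1 d=0 (map FF............)
[7] create(a) — a=2 c=1 d=0 (map FFF...........)
[8] append(d, 3) — a=2 c=1 d=0,3,4,5 (map FFFFFF........)
[9] unlink(c) — a=2 d=0,3,4,5 (map F.FFFF........)
[10] append(a, 1) — a=2,1 d=0,3,4,5 (map FFFFFF........)
[11] unlink(a) — d=0,3,4,5 (map F..FFF........)
[12] append(d, 1) — d=0,3,4,5,1 (map FF.FFF........)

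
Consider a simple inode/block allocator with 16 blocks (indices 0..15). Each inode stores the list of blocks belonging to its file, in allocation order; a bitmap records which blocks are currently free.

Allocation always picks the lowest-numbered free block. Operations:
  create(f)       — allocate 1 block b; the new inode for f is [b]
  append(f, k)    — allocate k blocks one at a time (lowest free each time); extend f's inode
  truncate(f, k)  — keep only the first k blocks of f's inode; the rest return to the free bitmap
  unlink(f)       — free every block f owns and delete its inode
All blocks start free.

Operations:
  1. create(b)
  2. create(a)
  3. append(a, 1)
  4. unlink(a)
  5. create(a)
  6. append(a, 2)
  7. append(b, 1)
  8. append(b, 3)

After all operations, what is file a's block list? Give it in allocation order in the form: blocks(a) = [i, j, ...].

blocks(a) = [1, 2, 3]

  1. create(b)  ⇒  F...............  {b→[0]}
  2. create(a)  ⇒  FF..............  {a→[1]; b→[0]}
  3. append(a, 1)  ⇒  FFF.............  {a→[1, 2]; b→[0]}
  4. unlink(a)  ⇒  F...............  {b→[0]}
  5. create(a)  ⇒  FF..............  {a→[1]; b→[0]}
  6. append(a, 2)  ⇒  FFFF............  {a→[1, 2, 3]; b→[0]}
  7. append(b, 1)  ⇒  FFFFF...........  {a→[1, 2, 3]; b→[0, 4]}
  8. append(b, 3)  ⇒  FFFFFFFF........  {a→[1, 2, 3]; b→[0, 4, 5, 6, 7]}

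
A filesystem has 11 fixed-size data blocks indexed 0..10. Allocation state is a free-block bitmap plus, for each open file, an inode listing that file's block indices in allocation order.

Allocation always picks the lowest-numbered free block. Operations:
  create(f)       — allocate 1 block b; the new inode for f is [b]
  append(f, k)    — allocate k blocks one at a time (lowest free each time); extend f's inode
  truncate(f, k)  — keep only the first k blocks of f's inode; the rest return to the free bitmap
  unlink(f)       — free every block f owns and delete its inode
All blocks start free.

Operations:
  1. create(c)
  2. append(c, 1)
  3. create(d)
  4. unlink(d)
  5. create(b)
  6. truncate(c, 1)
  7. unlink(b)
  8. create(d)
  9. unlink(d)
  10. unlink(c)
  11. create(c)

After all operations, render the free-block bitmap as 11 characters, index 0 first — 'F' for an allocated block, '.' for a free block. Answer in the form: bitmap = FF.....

bitmap = F..........

  1. create(c)  ⇒  F..........  {c→[0]}
  2. append(c, 1)  ⇒  FF.........  {c→[0, 1]}
  3. create(d)  ⇒  FFF........  {c→[0, 1]; d→[2]}
  4. unlink(d)  ⇒  FF.........  {c→[0, 1]}
  5. create(b)  ⇒  FFF........  {b→[2]; c→[0, 1]}
  6. truncate(c, 1)  ⇒  F.F........  {b→[2]; c→[0]}
  7. unlink(b)  ⇒  F..........  {c→[0]}
  8. create(d)  ⇒  FF.........  {c→[0]; d→[1]}
  9. unlink(d)  ⇒  F..........  {c→[0]}
  10. unlink(c)  ⇒  ...........  {}
  11. create(c)  ⇒  F..........  {c→[0]}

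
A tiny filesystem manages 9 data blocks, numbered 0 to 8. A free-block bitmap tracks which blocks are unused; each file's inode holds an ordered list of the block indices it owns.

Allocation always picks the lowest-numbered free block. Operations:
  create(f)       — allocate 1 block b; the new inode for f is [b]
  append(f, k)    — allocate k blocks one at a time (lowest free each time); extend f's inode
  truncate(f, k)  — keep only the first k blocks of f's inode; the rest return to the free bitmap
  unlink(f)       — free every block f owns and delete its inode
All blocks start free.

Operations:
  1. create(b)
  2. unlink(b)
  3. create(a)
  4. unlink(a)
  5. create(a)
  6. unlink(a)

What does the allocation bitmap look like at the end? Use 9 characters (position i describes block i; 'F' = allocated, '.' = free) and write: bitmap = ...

bitmap = .........

[1] create(b) — b=0 (map F........)
[2] unlink(b) —  (map .........)
[3] create(a) — a=0 (map F........)
[4] unlink(a) —  (map .........)
[5] create(a) — a=0 (map F........)
[6] unlink(a) —  (map .........)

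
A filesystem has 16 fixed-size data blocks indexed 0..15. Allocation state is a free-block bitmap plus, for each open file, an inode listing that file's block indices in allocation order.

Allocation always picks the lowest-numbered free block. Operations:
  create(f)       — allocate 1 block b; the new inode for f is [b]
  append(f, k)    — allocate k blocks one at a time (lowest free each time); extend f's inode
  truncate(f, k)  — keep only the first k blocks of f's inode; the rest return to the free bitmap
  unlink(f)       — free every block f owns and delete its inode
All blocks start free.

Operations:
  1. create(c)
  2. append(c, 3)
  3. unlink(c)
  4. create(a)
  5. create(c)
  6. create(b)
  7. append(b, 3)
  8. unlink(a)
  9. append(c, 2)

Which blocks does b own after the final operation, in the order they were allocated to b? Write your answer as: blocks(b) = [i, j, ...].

blocks(b) = [2, 3, 4, 5]

  1. create(c)  ⇒  F...............  {c→[0]}
  2. append(c, 3)  ⇒  FFFF............  {c→[0, 1, 2, 3]}
  3. unlink(c)  ⇒  ................  {}
  4. create(a)  ⇒  F...............  {a→[0]}
  5. create(c)  ⇒  FF..............  {a→[0]; c→[1]}
  6. create(b)  ⇒  FFF.............  {a→[0]; b→[2]; c→[1]}
  7. append(b, 3)  ⇒  FFFFFF..........  {a→[0]; b→[2, 3, 4, 5]; c→[1]}
  8. unlink(a)  ⇒  .FFFFF..........  {b→[2, 3, 4, 5]; c→[1]}
  9. append(c, 2)  ⇒  FFFFFFF.........  {b→[2, 3, 4, 5]; c→[1, 0, 6]}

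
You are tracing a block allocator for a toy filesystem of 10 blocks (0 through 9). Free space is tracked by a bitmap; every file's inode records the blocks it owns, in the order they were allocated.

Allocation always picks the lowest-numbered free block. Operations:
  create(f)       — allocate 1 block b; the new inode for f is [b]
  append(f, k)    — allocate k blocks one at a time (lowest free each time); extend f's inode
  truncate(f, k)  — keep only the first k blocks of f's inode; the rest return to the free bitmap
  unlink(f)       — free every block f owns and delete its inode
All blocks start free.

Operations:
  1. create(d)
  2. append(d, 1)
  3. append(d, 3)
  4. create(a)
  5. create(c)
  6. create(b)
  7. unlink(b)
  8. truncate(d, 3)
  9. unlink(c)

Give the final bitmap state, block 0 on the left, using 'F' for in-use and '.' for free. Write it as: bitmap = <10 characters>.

bitmap = FFF..F....

after create(d) → d:[0]  free=[F.........]
after append(d, 1) → d:[0, 1]  free=[FF........]
after append(d, 3) → d:[0, 1, 2, 3, 4]  free=[FFFFF.....]
after create(a) → a:[5], d:[0, 1, 2, 3, 4]  free=[FFFFFF....]
after create(c) → a:[5], c:[6], d:[0, 1, 2, 3, 4]  free=[FFFFFFF...]
after create(b) → a:[5], b:[7], c:[6], d:[0, 1, 2, 3, 4]  free=[FFFFFFFF..]
after unlink(b) → a:[5], c:[6], d:[0, 1, 2, 3, 4]  free=[FFFFFFF...]
after truncate(d, 3) → a:[5], c:[6], d:[0, 1, 2]  free=[FFF..FF...]
after unlink(c) → a:[5], d:[0, 1, 2]  free=[FFF..F....]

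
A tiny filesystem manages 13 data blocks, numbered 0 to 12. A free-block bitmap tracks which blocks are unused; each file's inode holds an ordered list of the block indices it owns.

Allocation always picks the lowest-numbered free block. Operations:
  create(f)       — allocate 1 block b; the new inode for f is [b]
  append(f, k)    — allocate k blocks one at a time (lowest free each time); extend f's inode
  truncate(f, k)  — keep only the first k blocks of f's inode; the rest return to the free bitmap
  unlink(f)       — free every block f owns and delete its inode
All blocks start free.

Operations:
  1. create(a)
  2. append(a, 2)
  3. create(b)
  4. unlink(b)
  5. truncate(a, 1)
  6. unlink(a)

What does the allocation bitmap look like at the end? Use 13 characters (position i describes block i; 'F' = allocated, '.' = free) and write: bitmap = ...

after create(a) → a:[0]  free=[F............]
after append(a, 2) → a:[0, 1, 2]  free=[FFF..........]
after create(b) → a:[0, 1, 2], b:[3]  free=[FFFF.........]
after unlink(b) → a:[0, 1, 2]  free=[FFF..........]
after truncate(a, 1) → a:[0]  free=[F............]
after unlink(a) →   free=[.............]

bitmap = .............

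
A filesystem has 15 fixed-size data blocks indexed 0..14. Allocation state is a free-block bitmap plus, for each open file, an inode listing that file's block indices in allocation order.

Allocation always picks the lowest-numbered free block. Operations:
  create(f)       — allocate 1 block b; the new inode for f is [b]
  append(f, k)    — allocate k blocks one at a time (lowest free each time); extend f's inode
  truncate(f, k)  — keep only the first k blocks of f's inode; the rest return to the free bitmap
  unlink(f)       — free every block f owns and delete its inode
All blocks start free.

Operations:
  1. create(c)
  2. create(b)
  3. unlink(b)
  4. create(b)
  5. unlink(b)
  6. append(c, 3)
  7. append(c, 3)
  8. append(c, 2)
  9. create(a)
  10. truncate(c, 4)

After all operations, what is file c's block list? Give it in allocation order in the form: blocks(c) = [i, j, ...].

blocks(c) = [0, 1, 2, 3]

create(c): bitmap=F.............. | c=[0]
create(b): bitmap=FF............. | b=[1] c=[0]
unlink(b): bitmap=F.............. | c=[0]
create(b): bitmap=FF............. | b=[1] c=[0]
unlink(b): bitmap=F.............. | c=[0]
append(c, 3): bitmap=FFFF........... | c=[0, 1, 2, 3]
append(c, 3): bitmap=FFFFFFF........ | c=[0, 1, 2, 3, 4, 5, 6]
append(c, 2): bitmap=FFFFFFFFF...... | c=[0, 1, 2, 3, 4, 5, 6, 7, 8]
create(a): bitmap=FFFFFFFFFF..... | a=[9] c=[0, 1, 2, 3, 4, 5, 6, 7, 8]
truncate(c, 4): bitmap=FFFF.....F..... | a=[9] c=[0, 1, 2, 3]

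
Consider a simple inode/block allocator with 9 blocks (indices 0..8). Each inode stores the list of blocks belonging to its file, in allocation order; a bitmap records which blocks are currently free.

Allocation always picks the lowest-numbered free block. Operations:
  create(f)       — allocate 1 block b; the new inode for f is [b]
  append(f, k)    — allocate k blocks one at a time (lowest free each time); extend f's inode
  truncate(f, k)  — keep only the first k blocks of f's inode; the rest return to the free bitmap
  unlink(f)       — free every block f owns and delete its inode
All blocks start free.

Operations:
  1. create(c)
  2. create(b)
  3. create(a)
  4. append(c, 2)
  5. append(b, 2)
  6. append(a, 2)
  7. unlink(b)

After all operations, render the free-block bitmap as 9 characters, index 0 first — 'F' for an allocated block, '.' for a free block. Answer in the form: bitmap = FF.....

create(c): bitmap=F........ | c=[0]
create(b): bitmap=FF....... | b=[1] c=[0]
create(a): bitmap=FFF...... | a=[2] b=[1] c=[0]
append(c, 2): bitmap=FFFFF.... | a=[2] b=[1] c=[0, 3, 4]
append(b, 2): bitmap=FFFFFFF.. | a=[2] b=[1, 5, 6] c=[0, 3, 4]
append(a, 2): bitmap=FFFFFFFFF | a=[2, 7, 8] b=[1, 5, 6] c=[0, 3, 4]
unlink(b): bitmap=F.FFF..FF | a=[2, 7, 8] c=[0, 3, 4]

bitmap = F.FFF..FF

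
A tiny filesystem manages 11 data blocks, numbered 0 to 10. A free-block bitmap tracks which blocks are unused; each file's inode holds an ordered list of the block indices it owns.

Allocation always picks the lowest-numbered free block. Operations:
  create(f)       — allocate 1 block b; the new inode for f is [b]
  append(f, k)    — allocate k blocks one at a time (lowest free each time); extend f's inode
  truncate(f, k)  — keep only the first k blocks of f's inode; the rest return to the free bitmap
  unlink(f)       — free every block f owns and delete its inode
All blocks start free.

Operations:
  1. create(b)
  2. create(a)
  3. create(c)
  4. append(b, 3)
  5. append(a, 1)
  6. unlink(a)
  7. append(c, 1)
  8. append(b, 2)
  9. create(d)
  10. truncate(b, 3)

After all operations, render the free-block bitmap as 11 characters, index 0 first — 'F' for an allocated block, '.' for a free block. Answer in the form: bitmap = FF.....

bitmap = FFFFF...F..

  1. create(b)  ⇒  F..........  {b→[0]}
  2. create(a)  ⇒  FF.........  {a→[1]; b→[0]}
  3. create(c)  ⇒  FFF........  {a→[1]; b→[0]; c→[2]}
  4. append(b, 3)  ⇒  FFFFFF.....  {a→[1]; b→[0, 3, 4, 5]; c→[2]}
  5. append(a, 1)  ⇒  FFFFFFF....  {a→[1, 6]; b→[0, 3, 4, 5]; c→[2]}
  6. unlink(a)  ⇒  F.FFFF.....  {b→[0, 3, 4, 5]; c→[2]}
  7. append(c, 1)  ⇒  FFFFFF.....  {b→[0, 3, 4, 5]; c→[2, 1]}
  8. append(b, 2)  ⇒  FFFFFFFF...  {b→[0, 3, 4, 5, 6, 7]; c→[2, 1]}
  9. create(d)  ⇒  FFFFFFFFF..  {b→[0, 3, 4, 5, 6, 7]; c→[2, 1]; d→[8]}
  10. truncate(b, 3)  ⇒  FFFFF...F..  {b→[0, 3, 4]; c→[2, 1]; d→[8]}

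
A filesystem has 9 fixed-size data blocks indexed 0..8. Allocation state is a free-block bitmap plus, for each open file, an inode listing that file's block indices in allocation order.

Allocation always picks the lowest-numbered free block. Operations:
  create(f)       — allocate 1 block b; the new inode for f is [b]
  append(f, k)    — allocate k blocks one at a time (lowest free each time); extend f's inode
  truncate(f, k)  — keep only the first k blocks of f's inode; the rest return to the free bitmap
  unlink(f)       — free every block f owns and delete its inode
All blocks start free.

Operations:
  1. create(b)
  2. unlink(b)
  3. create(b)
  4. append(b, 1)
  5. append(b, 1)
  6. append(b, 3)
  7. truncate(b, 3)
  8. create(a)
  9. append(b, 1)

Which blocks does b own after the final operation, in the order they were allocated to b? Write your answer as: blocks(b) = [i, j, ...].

  1. create(b)  ⇒  F........  {b→[0]}
  2. unlink(b)  ⇒  .........  {}
  3. create(b)  ⇒  F........  {b→[0]}
  4. append(b, 1)  ⇒  FF.......  {b→[0, 1]}
  5. append(b, 1)  ⇒  FFF......  {b→[0, 1, 2]}
  6. append(b, 3)  ⇒  FFFFFF...  {b→[0, 1, 2, 3, 4, 5]}
  7. truncate(b, 3)  ⇒  FFF......  {b→[0, 1, 2]}
  8. create(a)  ⇒  FFFF.....  {a→[3]; b→[0, 1, 2]}
  9. append(b, 1)  ⇒  FFFFF....  {a→[3]; b→[0, 1, 2, 4]}

blocks(b) = [0, 1, 2, 4]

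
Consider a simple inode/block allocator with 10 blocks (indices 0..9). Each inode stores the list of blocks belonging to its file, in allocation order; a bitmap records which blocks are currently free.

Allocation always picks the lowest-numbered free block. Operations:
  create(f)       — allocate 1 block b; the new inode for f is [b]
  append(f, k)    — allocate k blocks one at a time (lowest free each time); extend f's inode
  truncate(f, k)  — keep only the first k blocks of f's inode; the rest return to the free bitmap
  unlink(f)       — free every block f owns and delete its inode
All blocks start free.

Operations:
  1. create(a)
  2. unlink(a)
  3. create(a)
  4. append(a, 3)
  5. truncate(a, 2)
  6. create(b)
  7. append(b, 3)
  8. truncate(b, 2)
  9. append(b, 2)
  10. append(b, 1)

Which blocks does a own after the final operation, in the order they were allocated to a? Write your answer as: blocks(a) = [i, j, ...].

  1. create(a)  ⇒  F.........  {a→[0]}
  2. unlink(a)  ⇒  ..........  {}
  3. create(a)  ⇒  F.........  {a→[0]}
  4. append(a, 3)  ⇒  FFFF......  {a→[0, 1, 2, 3]}
  5. truncate(a, 2)  ⇒  FF........  {a→[0, 1]}
  6. create(b)  ⇒  FFF.......  {a→[0, 1]; b→[2]}
  7. append(b, 3)  ⇒  FFFFFF....  {a→[0, 1]; b→[2, 3, 4, 5]}
  8. truncate(b, 2)  ⇒  FFFF......  {a→[0, 1]; b→[2, 3]}
  9. append(b, 2)  ⇒  FFFFFF....  {a→[0, 1]; b→[2, 3, 4, 5]}
  10. append(b, 1)  ⇒  FFFFFFF...  {a→[0, 1]; b→[2, 3, 4, 5, 6]}

blocks(a) = [0, 1]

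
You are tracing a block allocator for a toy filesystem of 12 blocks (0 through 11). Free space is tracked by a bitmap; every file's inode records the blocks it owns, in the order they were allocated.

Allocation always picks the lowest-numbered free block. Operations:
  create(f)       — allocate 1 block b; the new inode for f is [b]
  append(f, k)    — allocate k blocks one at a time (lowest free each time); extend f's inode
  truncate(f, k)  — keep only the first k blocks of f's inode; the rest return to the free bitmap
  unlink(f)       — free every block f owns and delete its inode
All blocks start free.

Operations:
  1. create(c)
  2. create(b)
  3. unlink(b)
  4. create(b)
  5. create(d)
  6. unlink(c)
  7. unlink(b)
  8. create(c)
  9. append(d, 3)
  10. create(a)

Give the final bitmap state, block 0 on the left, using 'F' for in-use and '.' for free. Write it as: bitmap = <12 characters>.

[1] create(c) — c=0 (map F...........)
[2] create(b) — b=1 c=0 (map FF..........)
[3] unlink(b) — c=0 (map F...........)
[4] create(b) — b=1 c=0 (map FF..........)
[5] create(d) — b=1 c=0 d=2 (map FFF.........)
[6] unlink(c) — b=1 d=2 (map .FF.........)
[7] unlink(b) — d=2 (map ..F.........)
[8] create(c) — c=0 d=2 (map F.F.........)
[9] append(d, 3) — c=0 d=2,1,3,4 (map FFFFF.......)
[10] create(a) — a=5 c=0 d=2,1,3,4 (map FFFFFF......)

bitmap = FFFFFF......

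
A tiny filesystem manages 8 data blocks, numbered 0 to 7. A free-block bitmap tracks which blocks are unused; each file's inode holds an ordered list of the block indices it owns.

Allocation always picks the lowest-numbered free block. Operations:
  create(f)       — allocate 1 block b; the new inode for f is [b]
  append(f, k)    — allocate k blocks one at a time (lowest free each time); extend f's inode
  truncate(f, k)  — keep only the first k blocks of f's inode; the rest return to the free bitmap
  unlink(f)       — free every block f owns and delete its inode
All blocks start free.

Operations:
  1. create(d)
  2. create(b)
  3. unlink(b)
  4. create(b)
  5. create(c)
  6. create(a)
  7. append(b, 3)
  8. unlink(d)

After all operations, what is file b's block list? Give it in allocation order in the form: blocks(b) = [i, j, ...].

  1. create(d)  ⇒  F.......  {d→[0]}
  2. create(b)  ⇒  FF......  {b→[1]; d→[0]}
  3. unlink(b)  ⇒  F.......  {d→[0]}
  4. create(b)  ⇒  FF......  {b→[1]; d→[0]}
  5. create(c)  ⇒  FFF.....  {b→[1]; c→[2]; d→[0]}
  6. create(a)  ⇒  FFFF....  {a→[3]; b→[1]; c→[2]; d→[0]}
  7. append(b, 3)  ⇒  FFFFFFF.  {a→[3]; b→[1, 4, 5, 6]; c→[2]; d→[0]}
  8. unlink(d)  ⇒  .FFFFFF.  {a→[3]; b→[1, 4, 5, 6]; c→[2]}

blocks(b) = [1, 4, 5, 6]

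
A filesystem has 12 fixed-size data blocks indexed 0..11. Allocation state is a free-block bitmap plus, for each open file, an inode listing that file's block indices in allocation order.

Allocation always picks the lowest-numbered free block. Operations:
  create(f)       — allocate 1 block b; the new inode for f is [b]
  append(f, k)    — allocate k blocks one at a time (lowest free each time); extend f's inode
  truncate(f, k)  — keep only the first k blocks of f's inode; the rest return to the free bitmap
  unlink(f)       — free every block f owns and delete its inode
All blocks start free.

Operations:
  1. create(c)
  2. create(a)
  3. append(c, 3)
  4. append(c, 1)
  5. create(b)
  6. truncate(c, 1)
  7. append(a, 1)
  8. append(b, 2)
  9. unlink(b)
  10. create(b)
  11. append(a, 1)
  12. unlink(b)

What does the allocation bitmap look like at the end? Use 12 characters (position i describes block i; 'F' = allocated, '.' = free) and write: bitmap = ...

bitmap = FFF.F.......

after create(c) → c:[0]  free=[F...........]
after create(a) → a:[1], c:[0]  free=[FF..........]
after append(c, 3) → a:[1], c:[0, 2, 3, 4]  free=[FFFFF.......]
after append(c, 1) → a:[1], c:[0, 2, 3, 4, 5]  free=[FFFFFF......]
after create(b) → a:[1], b:[6], c:[0, 2, 3, 4, 5]  free=[FFFFFFF.....]
after truncate(c, 1) → a:[1], b:[6], c:[0]  free=[FF....F.....]
after append(a, 1) → a:[1, 2], b:[6], c:[0]  free=[FFF...F.....]
after append(b, 2) → a:[1, 2], b:[6, 3, 4], c:[0]  free=[FFFFF.F.....]
after unlink(b) → a:[1, 2], c:[0]  free=[FFF.........]
after create(b) → a:[1, 2], b:[3], c:[0]  free=[FFFF........]
after append(a, 1) → a:[1, 2, 4], b:[3], c:[0]  free=[FFFFF.......]
after unlink(b) → a:[1, 2, 4], c:[0]  free=[FFF.F.......]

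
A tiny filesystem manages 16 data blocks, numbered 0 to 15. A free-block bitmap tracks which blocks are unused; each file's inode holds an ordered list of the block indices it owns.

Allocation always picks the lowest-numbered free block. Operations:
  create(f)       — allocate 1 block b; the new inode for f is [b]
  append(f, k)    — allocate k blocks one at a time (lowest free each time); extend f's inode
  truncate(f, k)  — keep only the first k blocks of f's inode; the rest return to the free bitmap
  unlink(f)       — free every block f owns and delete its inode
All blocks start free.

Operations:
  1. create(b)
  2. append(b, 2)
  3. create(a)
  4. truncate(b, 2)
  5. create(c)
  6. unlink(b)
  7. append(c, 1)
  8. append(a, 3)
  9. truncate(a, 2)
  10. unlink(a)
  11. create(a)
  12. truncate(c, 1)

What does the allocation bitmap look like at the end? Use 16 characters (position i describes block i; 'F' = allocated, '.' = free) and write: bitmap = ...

bitmap = .FF.............

  1. create(b)  ⇒  F...............  {b→[0]}
  2. append(b, 2)  ⇒  FFF.............  {b→[0, 1, 2]}
  3. create(a)  ⇒  FFFF............  {a→[3]; b→[0, 1, 2]}
  4. truncate(b, 2)  ⇒  FF.F............  {a→[3]; b→[0, 1]}
  5. create(c)  ⇒  FFFF............  {a→[3]; b→[0, 1]; c→[2]}
  6. unlink(b)  ⇒  ..FF............  {a→[3]; c→[2]}
  7. append(c, 1)  ⇒  F.FF............  {a→[3]; c→[2, 0]}
  8. append(a, 3)  ⇒  FFFFFF..........  {a→[3, 1, 4, 5]; c→[2, 0]}
  9. truncate(a, 2)  ⇒  FFFF............  {a→[3, 1]; c→[2, 0]}
  10. unlink(a)  ⇒  F.F.............  {c→[2, 0]}
  11. create(a)  ⇒  FFF.............  {a→[1]; c→[2, 0]}
  12. truncate(c, 1)  ⇒  .FF.............  {a→[1]; c→[2]}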